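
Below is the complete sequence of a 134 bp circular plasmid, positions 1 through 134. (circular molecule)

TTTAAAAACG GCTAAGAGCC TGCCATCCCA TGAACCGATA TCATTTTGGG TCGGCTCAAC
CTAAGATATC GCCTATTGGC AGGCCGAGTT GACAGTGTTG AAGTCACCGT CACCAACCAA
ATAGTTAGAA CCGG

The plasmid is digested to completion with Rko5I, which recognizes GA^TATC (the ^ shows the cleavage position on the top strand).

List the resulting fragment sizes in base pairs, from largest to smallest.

Rko5I sites (GATATC) start at positions 37, 65.
Rko5I cuts after base 2 of each site, so after positions 38, 66.
Circular molecule, 2 cuts → 2 fragments:
  39–66 → 28 bp
  67–134 then 1–38 → 68 + 38 = 106 bp
Sorted largest to smallest: 106, 28 bp.

106, 28 bp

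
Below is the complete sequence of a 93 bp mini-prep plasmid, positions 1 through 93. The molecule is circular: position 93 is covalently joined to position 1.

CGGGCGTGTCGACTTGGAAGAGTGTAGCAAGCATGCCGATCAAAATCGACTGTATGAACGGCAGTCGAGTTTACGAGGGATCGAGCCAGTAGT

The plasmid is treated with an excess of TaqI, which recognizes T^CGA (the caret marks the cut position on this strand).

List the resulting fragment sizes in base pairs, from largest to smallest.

37, 21, 19, 16 bp

TaqI sites (TCGA) start at positions 9, 46, 65, 81.
TaqI cuts after the first base of each site, so after positions 9, 46, 65, 81.
Circular molecule, 4 cuts → 4 fragments:
  10–46 → 37 bp
  47–65 → 19 bp
  66–81 → 16 bp
  82–93 then 1–9 → 12 + 9 = 21 bp
Sorted largest to smallest: 37, 21, 19, 16 bp.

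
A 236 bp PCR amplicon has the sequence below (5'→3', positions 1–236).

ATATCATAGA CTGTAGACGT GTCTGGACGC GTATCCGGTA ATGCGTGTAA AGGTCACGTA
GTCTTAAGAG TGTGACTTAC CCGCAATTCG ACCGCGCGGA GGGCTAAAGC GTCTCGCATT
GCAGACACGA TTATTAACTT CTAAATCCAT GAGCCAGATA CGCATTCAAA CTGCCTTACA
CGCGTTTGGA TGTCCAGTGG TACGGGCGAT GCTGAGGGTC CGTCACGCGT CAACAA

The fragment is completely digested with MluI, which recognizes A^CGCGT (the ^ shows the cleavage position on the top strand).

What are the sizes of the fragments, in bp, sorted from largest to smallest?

MluI sites (ACGCGT) start at positions 27, 180, 225.
MluI cuts after the first base of each site, so after positions 27, 180, 225.
Linear molecule, 3 cuts → 4 fragments:
  1–27 → 27 bp
  28–180 → 153 bp
  181–225 → 45 bp
  226–236 → 11 bp
Sorted largest to smallest: 153, 45, 27, 11 bp.

153, 45, 27, 11 bp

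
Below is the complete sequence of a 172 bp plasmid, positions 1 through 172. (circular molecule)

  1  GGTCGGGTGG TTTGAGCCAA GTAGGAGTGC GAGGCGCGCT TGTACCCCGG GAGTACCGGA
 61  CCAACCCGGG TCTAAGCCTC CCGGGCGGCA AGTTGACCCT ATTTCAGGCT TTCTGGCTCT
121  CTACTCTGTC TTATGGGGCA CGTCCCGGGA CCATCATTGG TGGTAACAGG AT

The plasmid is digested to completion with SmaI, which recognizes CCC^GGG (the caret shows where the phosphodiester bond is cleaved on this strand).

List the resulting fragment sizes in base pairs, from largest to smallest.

SmaI sites (CCCGGG) start at positions 46, 65, 80, 144.
SmaI cuts after base 3 of each site, so after positions 48, 67, 82, 146.
Circular molecule, 4 cuts → 4 fragments:
  49–67 → 19 bp
  68–82 → 15 bp
  83–146 → 64 bp
  147–172 then 1–48 → 26 + 48 = 74 bp
Sorted largest to smallest: 74, 64, 19, 15 bp.

74, 64, 19, 15 bp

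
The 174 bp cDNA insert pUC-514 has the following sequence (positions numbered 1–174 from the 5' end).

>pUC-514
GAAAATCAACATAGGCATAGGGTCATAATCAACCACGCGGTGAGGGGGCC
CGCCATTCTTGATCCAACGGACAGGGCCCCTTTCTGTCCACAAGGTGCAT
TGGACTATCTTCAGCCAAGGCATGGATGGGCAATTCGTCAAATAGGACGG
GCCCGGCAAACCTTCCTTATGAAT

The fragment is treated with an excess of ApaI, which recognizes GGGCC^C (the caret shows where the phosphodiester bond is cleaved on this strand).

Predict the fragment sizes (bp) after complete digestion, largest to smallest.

ApaI sites (GGGCCC) start at positions 46, 74, 149.
ApaI cuts after base 5 of each site (before the last base), so after positions 50, 78, 153.
Linear molecule, 3 cuts → 4 fragments:
  1–50 → 50 bp
  51–78 → 28 bp
  79–153 → 75 bp
  154–174 → 21 bp
Sorted largest to smallest: 75, 50, 28, 21 bp.

75, 50, 28, 21 bp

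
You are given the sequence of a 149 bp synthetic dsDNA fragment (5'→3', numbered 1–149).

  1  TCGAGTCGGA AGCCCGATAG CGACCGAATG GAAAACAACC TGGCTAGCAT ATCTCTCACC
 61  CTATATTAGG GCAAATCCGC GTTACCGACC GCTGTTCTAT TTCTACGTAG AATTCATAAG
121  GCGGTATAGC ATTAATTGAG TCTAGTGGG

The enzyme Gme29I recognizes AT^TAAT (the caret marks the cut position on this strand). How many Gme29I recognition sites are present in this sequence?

ATTAAT occurs starting at position 131.
Gme29I cuts at 1 site.

1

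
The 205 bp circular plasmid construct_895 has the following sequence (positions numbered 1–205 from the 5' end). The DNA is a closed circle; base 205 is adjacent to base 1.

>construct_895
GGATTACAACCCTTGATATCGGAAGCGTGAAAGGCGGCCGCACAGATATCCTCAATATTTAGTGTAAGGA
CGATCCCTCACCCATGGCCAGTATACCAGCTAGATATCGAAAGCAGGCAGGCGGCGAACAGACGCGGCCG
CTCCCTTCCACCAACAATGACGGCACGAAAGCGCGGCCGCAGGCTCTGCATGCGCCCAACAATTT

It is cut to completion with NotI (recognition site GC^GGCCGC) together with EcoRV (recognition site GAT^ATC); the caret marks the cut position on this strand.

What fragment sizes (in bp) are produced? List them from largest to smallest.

58, 48, 39, 30, 18, 12 bp

NotI sites (GCGGCCGC) start at positions 34, 134, 173.
NotI cuts after base 2 of each site, so after positions 35, 135, 174.
EcoRV sites (GATATC) start at positions 15, 45, 103.
EcoRV cuts after base 3 of each site, so after positions 17, 47, 105.
Combined cut positions: 17, 35, 47, 105, 135, 174.
Circular molecule, 6 cuts → 6 fragments:
  18–35 → 18 bp
  36–47 → 12 bp
  48–105 → 58 bp
  106–135 → 30 bp
  136–174 → 39 bp
  175–205 then 1–17 → 31 + 17 = 48 bp
Sorted largest to smallest: 58, 48, 39, 30, 18, 12 bp.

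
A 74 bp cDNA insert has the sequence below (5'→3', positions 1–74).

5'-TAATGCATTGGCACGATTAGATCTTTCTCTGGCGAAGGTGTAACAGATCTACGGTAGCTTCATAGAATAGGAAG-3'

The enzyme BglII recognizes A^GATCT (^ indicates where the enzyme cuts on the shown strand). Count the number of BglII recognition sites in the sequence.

2

AGATCT occurs starting at positions 19, 45.
BglII cuts at 2 sites.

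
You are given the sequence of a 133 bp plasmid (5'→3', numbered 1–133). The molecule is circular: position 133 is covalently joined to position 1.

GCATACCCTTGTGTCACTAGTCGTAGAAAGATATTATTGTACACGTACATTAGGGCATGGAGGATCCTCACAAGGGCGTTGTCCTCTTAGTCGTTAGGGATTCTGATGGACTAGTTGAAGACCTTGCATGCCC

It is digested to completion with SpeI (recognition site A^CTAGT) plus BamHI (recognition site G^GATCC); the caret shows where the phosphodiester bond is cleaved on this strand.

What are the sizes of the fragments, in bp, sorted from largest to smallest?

48, 46, 39 bp

SpeI sites (ACTAGT) start at positions 16, 110.
SpeI cuts after the first base of each site, so after positions 16, 110.
The BamHI site (GGATCC) starts at position 62.
BamHI cuts after the first base of each site, so after position 62.
Combined cut positions: 16, 62, 110.
Circular molecule, 3 cuts → 3 fragments:
  17–62 → 46 bp
  63–110 → 48 bp
  111–133 then 1–16 → 23 + 16 = 39 bp
Sorted largest to smallest: 48, 46, 39 bp.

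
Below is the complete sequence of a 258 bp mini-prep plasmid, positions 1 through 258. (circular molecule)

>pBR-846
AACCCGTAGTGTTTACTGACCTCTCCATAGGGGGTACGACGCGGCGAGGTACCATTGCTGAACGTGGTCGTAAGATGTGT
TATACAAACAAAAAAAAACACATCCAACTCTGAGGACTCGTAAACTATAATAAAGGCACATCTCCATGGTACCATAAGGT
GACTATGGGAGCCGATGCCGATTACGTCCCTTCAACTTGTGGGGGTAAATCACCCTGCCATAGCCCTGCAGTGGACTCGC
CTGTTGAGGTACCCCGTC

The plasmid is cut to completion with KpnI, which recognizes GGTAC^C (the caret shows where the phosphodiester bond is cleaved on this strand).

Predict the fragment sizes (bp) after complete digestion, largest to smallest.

100, 100, 58 bp

KpnI sites (GGTACC) start at positions 48, 148, 248.
KpnI cuts after base 5 of each site (before the last base), so after positions 52, 152, 252.
Circular molecule, 3 cuts → 3 fragments:
  53–152 → 100 bp
  153–252 → 100 bp
  253–258 then 1–52 → 6 + 52 = 58 bp
Sorted largest to smallest: 100, 100, 58 bp.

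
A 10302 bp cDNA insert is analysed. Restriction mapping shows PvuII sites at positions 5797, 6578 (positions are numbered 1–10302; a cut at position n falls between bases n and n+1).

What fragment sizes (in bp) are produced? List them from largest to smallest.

Linear molecule, 2 cuts → 3 fragments:
  5797 − 0 = 5797 bp
  6578 − 5797 = 781 bp
  10302 − 6578 = 3724 bp
Sorted largest to smallest: 5797, 3724, 781 bp.

5797, 3724, 781 bp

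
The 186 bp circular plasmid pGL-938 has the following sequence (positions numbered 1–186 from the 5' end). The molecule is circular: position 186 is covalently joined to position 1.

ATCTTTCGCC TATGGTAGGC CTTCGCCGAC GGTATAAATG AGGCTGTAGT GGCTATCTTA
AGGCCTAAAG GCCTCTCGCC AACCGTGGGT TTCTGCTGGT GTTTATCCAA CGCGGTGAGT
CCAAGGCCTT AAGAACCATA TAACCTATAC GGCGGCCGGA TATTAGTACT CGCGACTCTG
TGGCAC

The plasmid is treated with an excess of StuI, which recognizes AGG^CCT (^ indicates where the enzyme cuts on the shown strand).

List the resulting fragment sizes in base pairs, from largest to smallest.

79, 55, 44, 8 bp

StuI sites (AGGCCT) start at positions 17, 61, 69, 124.
StuI cuts after base 3 of each site, so after positions 19, 63, 71, 126.
Circular molecule, 4 cuts → 4 fragments:
  20–63 → 44 bp
  64–71 → 8 bp
  72–126 → 55 bp
  127–186 then 1–19 → 60 + 19 = 79 bp
Sorted largest to smallest: 79, 55, 44, 8 bp.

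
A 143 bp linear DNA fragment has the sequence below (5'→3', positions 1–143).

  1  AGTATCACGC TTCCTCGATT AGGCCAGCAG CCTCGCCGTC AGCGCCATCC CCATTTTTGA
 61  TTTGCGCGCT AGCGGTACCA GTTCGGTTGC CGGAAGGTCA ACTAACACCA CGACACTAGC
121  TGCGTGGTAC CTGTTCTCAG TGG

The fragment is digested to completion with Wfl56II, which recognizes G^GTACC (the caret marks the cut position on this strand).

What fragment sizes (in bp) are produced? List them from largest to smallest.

74, 52, 17 bp

Wfl56II sites (GGTACC) start at positions 74, 126.
Wfl56II cuts after the first base of each site, so after positions 74, 126.
Linear molecule, 2 cuts → 3 fragments:
  1–74 → 74 bp
  75–126 → 52 bp
  127–143 → 17 bp
Sorted largest to smallest: 74, 52, 17 bp.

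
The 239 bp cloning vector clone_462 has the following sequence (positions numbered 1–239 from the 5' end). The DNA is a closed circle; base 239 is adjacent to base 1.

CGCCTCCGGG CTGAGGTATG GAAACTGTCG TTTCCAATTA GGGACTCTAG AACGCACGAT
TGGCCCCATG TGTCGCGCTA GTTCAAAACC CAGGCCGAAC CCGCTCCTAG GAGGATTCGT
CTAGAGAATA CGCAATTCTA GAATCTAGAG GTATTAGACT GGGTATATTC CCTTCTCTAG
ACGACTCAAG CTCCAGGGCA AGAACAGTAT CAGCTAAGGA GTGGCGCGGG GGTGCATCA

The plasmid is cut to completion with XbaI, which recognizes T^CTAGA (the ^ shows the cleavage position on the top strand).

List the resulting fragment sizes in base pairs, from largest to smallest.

XbaI sites (TCTAGA) start at positions 46, 120, 137, 144, 176.
XbaI cuts after the first base of each site, so after positions 46, 120, 137, 144, 176.
Circular molecule, 5 cuts → 5 fragments:
  47–120 → 74 bp
  121–137 → 17 bp
  138–144 → 7 bp
  145–176 → 32 bp
  177–239 then 1–46 → 63 + 46 = 109 bp
Sorted largest to smallest: 109, 74, 32, 17, 7 bp.

109, 74, 32, 17, 7 bp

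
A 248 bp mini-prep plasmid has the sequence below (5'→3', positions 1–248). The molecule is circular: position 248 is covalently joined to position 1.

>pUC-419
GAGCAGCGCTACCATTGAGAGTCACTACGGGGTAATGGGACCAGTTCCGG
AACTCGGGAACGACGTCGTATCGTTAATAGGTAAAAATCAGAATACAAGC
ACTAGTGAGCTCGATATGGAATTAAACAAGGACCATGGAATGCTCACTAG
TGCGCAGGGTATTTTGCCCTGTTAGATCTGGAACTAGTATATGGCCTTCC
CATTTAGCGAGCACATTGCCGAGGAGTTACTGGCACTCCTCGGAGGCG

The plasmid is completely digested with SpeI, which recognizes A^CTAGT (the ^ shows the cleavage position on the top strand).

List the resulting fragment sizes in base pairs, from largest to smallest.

SpeI sites (ACTAGT) start at positions 101, 146, 183.
SpeI cuts after the first base of each site, so after positions 101, 146, 183.
Circular molecule, 3 cuts → 3 fragments:
  102–146 → 45 bp
  147–183 → 37 bp
  184–248 then 1–101 → 65 + 101 = 166 bp
Sorted largest to smallest: 166, 45, 37 bp.

166, 45, 37 bp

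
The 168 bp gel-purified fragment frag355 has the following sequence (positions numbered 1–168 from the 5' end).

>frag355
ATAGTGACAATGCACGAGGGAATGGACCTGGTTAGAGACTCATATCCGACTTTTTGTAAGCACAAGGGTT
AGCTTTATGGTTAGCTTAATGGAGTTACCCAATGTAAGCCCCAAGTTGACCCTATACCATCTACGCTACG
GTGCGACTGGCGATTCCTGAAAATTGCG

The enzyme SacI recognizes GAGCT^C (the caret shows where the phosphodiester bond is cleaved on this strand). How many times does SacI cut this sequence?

No occurrence of GAGCTC is present in the sequence.
SacI does not cut: 0 sites.

0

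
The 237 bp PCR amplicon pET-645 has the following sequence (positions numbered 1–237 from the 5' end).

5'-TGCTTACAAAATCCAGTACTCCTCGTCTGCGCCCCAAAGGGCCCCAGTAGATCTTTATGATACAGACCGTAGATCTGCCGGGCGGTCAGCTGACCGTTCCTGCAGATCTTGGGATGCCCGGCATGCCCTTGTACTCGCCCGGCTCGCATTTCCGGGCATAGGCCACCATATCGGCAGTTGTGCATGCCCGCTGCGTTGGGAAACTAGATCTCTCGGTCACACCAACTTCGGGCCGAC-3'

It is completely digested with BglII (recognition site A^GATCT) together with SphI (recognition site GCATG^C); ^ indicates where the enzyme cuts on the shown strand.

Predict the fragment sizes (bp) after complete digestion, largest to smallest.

61, 49, 33, 31, 22, 21, 20 bp

BglII sites (AGATCT) start at positions 49, 71, 104, 206.
BglII cuts after the first base of each site, so after positions 49, 71, 104, 206.
SphI sites (GCATGC) start at positions 121, 182.
SphI cuts after base 5 of each site (before the last base), so after positions 125, 186.
Combined cut positions: 49, 71, 104, 125, 186, 206.
Linear molecule, 6 cuts → 7 fragments:
  1–49 → 49 bp
  50–71 → 22 bp
  72–104 → 33 bp
  105–125 → 21 bp
  126–186 → 61 bp
  187–206 → 20 bp
  207–237 → 31 bp
Sorted largest to smallest: 61, 49, 33, 31, 22, 21, 20 bp.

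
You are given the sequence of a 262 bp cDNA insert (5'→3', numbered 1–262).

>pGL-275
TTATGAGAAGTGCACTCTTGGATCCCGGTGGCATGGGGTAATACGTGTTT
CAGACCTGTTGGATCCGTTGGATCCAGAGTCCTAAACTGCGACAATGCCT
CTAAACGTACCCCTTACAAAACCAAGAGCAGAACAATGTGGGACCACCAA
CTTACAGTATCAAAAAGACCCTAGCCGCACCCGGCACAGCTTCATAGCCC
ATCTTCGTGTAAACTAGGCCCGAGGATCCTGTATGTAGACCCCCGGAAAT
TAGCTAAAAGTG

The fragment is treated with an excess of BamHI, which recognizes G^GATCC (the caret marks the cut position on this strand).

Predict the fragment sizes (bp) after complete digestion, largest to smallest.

BamHI sites (GGATCC) start at positions 20, 61, 70, 224.
BamHI cuts after the first base of each site, so after positions 20, 61, 70, 224.
Linear molecule, 4 cuts → 5 fragments:
  1–20 → 20 bp
  21–61 → 41 bp
  62–70 → 9 bp
  71–224 → 154 bp
  225–262 → 38 bp
Sorted largest to smallest: 154, 41, 38, 20, 9 bp.

154, 41, 38, 20, 9 bp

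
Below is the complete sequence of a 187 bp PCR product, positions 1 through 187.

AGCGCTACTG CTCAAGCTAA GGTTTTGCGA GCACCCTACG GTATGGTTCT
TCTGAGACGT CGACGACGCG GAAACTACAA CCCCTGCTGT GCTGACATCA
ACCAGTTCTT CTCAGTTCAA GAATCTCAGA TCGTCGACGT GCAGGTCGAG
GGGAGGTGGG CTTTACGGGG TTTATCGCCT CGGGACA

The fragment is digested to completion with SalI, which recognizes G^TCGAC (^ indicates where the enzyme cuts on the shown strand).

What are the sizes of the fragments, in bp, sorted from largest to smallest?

SalI sites (GTCGAC) start at positions 59, 133.
SalI cuts after the first base of each site, so after positions 59, 133.
Linear molecule, 2 cuts → 3 fragments:
  1–59 → 59 bp
  60–133 → 74 bp
  134–187 → 54 bp
Sorted largest to smallest: 74, 59, 54 bp.

74, 59, 54 bp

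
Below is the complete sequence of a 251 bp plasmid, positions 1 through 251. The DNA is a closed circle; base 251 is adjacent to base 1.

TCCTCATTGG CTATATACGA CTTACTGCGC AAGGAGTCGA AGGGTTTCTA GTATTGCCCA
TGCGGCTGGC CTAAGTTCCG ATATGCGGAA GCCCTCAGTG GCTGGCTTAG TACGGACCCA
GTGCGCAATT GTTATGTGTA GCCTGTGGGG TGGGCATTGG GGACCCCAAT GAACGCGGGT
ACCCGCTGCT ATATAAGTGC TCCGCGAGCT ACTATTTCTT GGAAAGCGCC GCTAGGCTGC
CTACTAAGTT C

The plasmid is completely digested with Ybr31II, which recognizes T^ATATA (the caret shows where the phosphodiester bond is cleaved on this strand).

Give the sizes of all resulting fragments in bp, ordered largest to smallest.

Ybr31II sites (TATATA) start at positions 12, 190.
Ybr31II cuts after the first base of each site, so after positions 12, 190.
Circular molecule, 2 cuts → 2 fragments:
  13–190 → 178 bp
  191–251 then 1–12 → 61 + 12 = 73 bp
Sorted largest to smallest: 178, 73 bp.

178, 73 bp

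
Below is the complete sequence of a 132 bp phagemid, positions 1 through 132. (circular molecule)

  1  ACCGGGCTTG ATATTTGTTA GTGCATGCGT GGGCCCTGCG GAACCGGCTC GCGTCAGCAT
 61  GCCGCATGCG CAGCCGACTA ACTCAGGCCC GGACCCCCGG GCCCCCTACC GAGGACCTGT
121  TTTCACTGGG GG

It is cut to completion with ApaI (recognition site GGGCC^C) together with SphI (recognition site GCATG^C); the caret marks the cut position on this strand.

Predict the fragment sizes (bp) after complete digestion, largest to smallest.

ApaI sites (GGGCCC) start at positions 31, 99.
ApaI cuts after base 5 of each site (before the last base), so after positions 35, 103.
SphI sites (GCATGC) start at positions 23, 57, 64.
SphI cuts after base 5 of each site (before the last base), so after positions 27, 61, 68.
Combined cut positions: 27, 35, 61, 68, 103.
Circular molecule, 5 cuts → 5 fragments:
  28–35 → 8 bp
  36–61 → 26 bp
  62–68 → 7 bp
  69–103 → 35 bp
  104–132 then 1–27 → 29 + 27 = 56 bp
Sorted largest to smallest: 56, 35, 26, 8, 7 bp.

56, 35, 26, 8, 7 bp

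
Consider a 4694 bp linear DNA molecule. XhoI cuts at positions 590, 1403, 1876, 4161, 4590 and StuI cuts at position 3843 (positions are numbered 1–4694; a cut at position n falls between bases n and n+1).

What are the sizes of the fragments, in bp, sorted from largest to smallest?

1967, 813, 590, 473, 429, 318, 104 bp

Combined cut positions (sorted): 590, 1403, 1876, 3843, 4161, 4590.
Linear molecule, 6 cuts → 7 fragments:
  590 − 0 = 590 bp
  1403 − 590 = 813 bp
  1876 − 1403 = 473 bp
  3843 − 1876 = 1967 bp
  4161 − 3843 = 318 bp
  4590 − 4161 = 429 bp
  4694 − 4590 = 104 bp
Sorted largest to smallest: 1967, 813, 590, 473, 429, 318, 104 bp.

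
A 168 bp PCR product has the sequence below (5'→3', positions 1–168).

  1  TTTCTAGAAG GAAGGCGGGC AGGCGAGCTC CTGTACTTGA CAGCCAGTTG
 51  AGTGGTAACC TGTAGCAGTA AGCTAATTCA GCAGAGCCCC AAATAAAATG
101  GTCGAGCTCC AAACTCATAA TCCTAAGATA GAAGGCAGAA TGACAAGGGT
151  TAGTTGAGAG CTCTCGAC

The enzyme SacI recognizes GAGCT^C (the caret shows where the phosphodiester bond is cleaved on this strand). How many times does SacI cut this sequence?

3

GAGCTC occurs starting at positions 25, 104, 158.
SacI cuts at 3 sites.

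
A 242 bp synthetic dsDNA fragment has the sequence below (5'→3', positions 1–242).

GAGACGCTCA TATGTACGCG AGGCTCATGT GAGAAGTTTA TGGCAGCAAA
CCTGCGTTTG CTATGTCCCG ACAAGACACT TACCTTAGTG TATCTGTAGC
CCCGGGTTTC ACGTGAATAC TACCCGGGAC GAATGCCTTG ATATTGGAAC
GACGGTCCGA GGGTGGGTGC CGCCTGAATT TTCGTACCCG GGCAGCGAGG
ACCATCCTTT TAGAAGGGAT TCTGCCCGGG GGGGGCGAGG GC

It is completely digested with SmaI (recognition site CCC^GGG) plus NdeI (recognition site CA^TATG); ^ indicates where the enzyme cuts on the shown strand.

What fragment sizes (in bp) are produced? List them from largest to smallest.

SmaI sites (CCCGGG) start at positions 101, 123, 187, 225.
SmaI cuts after base 3 of each site, so after positions 103, 125, 189, 227.
The NdeI site (CATATG) starts at position 9.
NdeI cuts after base 2 of each site, so after position 10.
Combined cut positions: 10, 103, 125, 189, 227.
Linear molecule, 5 cuts → 6 fragments:
  1–10 → 10 bp
  11–103 → 93 bp
  104–125 → 22 bp
  126–189 → 64 bp
  190–227 → 38 bp
  228–242 → 15 bp
Sorted largest to smallest: 93, 64, 38, 22, 15, 10 bp.

93, 64, 38, 22, 15, 10 bp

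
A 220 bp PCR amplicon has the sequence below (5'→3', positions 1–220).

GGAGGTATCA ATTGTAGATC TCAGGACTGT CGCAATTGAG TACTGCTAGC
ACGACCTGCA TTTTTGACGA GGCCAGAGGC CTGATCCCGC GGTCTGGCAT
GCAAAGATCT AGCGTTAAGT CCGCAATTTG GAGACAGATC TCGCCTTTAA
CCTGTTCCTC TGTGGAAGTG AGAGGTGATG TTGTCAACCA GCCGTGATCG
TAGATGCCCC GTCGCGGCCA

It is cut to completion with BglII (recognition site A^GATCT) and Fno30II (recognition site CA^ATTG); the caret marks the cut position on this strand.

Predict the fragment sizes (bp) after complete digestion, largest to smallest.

84, 71, 31, 18, 10, 6 bp

BglII sites (AGATCT) start at positions 16, 105, 136.
BglII cuts after the first base of each site, so after positions 16, 105, 136.
Fno30II sites (CAATTG) start at positions 9, 33.
Fno30II cuts after base 2 of each site, so after positions 10, 34.
Combined cut positions: 10, 16, 34, 105, 136.
Linear molecule, 5 cuts → 6 fragments:
  1–10 → 10 bp
  11–16 → 6 bp
  17–34 → 18 bp
  35–105 → 71 bp
  106–136 → 31 bp
  137–220 → 84 bp
Sorted largest to smallest: 84, 71, 31, 18, 10, 6 bp.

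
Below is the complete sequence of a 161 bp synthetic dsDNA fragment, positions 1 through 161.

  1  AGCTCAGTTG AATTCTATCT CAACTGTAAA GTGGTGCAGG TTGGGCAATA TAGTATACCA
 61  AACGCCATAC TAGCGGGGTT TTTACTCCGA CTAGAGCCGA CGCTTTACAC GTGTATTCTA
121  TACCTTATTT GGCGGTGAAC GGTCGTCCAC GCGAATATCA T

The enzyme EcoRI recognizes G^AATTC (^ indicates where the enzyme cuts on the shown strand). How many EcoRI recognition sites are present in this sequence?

1

GAATTC occurs starting at position 10.
EcoRI cuts at 1 site.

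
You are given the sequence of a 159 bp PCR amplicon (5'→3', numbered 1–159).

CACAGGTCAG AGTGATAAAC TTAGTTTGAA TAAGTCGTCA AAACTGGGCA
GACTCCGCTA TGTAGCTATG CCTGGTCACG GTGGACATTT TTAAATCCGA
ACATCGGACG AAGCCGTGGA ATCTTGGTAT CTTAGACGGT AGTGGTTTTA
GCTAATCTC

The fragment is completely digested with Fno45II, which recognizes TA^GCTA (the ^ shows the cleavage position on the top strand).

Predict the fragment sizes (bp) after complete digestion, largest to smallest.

86, 64, 9 bp

Fno45II sites (TAGCTA) start at positions 63, 149.
Fno45II cuts after base 2 of each site, so after positions 64, 150.
Linear molecule, 2 cuts → 3 fragments:
  1–64 → 64 bp
  65–150 → 86 bp
  151–159 → 9 bp
Sorted largest to smallest: 86, 64, 9 bp.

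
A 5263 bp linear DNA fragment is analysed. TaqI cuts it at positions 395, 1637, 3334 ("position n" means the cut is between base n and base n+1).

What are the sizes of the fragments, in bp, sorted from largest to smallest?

1929, 1697, 1242, 395 bp

Linear molecule, 3 cuts → 4 fragments:
  395 − 0 = 395 bp
  1637 − 395 = 1242 bp
  3334 − 1637 = 1697 bp
  5263 − 3334 = 1929 bp
Sorted largest to smallest: 1929, 1697, 1242, 395 bp.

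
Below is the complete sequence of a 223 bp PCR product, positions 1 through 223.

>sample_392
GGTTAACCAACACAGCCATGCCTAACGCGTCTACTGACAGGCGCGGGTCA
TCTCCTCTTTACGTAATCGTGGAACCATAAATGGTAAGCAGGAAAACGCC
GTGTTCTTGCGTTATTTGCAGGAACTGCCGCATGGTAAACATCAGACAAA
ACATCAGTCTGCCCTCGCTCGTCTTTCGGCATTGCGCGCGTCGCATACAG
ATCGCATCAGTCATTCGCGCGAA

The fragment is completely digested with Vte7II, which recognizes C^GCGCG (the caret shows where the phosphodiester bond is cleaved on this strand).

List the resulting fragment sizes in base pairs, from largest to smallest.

185, 31, 7 bp

Vte7II sites (CGCGCG) start at positions 185, 216.
Vte7II cuts after the first base of each site, so after positions 185, 216.
Linear molecule, 2 cuts → 3 fragments:
  1–185 → 185 bp
  186–216 → 31 bp
  217–223 → 7 bp
Sorted largest to smallest: 185, 31, 7 bp.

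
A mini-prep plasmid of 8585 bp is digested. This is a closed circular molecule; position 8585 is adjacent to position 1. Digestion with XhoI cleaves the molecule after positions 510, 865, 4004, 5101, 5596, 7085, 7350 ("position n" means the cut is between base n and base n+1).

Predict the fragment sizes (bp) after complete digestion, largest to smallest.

3139, 1745, 1489, 1097, 495, 355, 265 bp

Circular molecule, 7 cuts → 7 fragments:
  865 − 510 = 355 bp
  4004 − 865 = 3139 bp
  5101 − 4004 = 1097 bp
  5596 − 5101 = 495 bp
  7085 − 5596 = 1489 bp
  7350 − 7085 = 265 bp
  wrap: 8585 − 7350 + 510 = 1745 bp
Sorted largest to smallest: 3139, 1745, 1489, 1097, 495, 355, 265 bp.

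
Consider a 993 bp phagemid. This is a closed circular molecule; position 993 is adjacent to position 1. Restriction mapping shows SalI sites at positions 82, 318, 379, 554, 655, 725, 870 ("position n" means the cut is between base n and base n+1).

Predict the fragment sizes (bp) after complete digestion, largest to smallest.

Circular molecule, 7 cuts → 7 fragments:
  318 − 82 = 236 bp
  379 − 318 = 61 bp
  554 − 379 = 175 bp
  655 − 554 = 101 bp
  725 − 655 = 70 bp
  870 − 725 = 145 bp
  wrap: 993 − 870 + 82 = 205 bp
Sorted largest to smallest: 236, 205, 175, 145, 101, 70, 61 bp.

236, 205, 175, 145, 101, 70, 61 bp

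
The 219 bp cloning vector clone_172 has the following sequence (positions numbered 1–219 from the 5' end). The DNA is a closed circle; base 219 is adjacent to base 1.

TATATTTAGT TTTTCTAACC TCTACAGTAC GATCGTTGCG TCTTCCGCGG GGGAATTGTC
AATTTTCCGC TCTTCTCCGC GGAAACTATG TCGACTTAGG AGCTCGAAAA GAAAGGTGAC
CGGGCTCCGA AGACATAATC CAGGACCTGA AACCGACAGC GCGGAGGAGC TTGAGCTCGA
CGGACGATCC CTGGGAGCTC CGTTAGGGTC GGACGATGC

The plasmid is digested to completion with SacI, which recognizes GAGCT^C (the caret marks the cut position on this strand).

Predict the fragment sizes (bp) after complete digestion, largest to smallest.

SacI sites (GAGCTC) start at positions 100, 173, 195.
SacI cuts after base 5 of each site (before the last base), so after positions 104, 177, 199.
Circular molecule, 3 cuts → 3 fragments:
  105–177 → 73 bp
  178–199 → 22 bp
  200–219 then 1–104 → 20 + 104 = 124 bp
Sorted largest to smallest: 124, 73, 22 bp.

124, 73, 22 bp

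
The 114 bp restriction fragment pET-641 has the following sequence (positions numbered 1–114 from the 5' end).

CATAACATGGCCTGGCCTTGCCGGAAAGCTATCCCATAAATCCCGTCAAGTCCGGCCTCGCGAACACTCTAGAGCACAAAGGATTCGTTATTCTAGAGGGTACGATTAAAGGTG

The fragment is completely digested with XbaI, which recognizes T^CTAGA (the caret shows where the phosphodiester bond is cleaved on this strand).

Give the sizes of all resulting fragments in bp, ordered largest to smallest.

XbaI sites (TCTAGA) start at positions 68, 92.
XbaI cuts after the first base of each site, so after positions 68, 92.
Linear molecule, 2 cuts → 3 fragments:
  1–68 → 68 bp
  69–92 → 24 bp
  93–114 → 22 bp
Sorted largest to smallest: 68, 24, 22 bp.

68, 24, 22 bp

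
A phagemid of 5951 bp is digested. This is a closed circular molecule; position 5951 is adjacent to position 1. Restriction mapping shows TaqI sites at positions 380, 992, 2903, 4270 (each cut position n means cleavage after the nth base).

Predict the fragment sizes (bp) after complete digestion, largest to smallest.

Circular molecule, 4 cuts → 4 fragments:
  992 − 380 = 612 bp
  2903 − 992 = 1911 bp
  4270 − 2903 = 1367 bp
  wrap: 5951 − 4270 + 380 = 2061 bp
Sorted largest to smallest: 2061, 1911, 1367, 612 bp.

2061, 1911, 1367, 612 bp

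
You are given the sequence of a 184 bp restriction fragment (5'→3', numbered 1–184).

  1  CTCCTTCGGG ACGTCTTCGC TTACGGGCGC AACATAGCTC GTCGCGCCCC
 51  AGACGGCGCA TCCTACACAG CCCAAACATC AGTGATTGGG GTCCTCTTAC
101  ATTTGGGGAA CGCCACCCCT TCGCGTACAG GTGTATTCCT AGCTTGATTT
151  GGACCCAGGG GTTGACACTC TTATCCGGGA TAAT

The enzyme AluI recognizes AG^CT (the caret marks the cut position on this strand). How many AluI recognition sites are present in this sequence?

AGCT occurs starting at positions 36, 141.
AluI cuts at 2 sites.

2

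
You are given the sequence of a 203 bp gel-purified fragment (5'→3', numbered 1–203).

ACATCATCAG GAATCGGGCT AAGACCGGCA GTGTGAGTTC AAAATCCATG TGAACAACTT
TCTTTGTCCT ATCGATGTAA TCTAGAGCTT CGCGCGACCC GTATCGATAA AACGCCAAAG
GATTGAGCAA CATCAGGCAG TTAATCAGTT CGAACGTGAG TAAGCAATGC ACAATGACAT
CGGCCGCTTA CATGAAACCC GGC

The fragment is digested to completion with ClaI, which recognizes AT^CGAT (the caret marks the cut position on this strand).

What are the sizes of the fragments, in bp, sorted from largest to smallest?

99, 72, 32 bp

ClaI sites (ATCGAT) start at positions 71, 103.
ClaI cuts after base 2 of each site, so after positions 72, 104.
Linear molecule, 2 cuts → 3 fragments:
  1–72 → 72 bp
  73–104 → 32 bp
  105–203 → 99 bp
Sorted largest to smallest: 99, 72, 32 bp.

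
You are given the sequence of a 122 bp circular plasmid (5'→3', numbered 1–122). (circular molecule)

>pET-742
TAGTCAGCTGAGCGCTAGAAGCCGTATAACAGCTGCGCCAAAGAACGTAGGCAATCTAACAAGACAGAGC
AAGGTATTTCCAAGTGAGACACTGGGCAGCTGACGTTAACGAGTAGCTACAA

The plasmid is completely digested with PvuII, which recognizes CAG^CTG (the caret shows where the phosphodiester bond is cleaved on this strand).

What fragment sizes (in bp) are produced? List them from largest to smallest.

PvuII sites (CAGCTG) start at positions 5, 30, 97.
PvuII cuts after base 3 of each site, so after positions 7, 32, 99.
Circular molecule, 3 cuts → 3 fragments:
  8–32 → 25 bp
  33–99 → 67 bp
  100–122 then 1–7 → 23 + 7 = 30 bp
Sorted largest to smallest: 67, 30, 25 bp.

67, 30, 25 bp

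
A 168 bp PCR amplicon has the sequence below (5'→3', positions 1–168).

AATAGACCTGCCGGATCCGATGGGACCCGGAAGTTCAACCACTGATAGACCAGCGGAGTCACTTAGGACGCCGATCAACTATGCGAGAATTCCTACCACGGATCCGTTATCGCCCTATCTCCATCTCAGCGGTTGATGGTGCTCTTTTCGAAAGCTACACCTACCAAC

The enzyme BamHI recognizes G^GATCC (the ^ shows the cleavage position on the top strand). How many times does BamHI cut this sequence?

2

GGATCC occurs starting at positions 13, 100.
BamHI cuts at 2 sites.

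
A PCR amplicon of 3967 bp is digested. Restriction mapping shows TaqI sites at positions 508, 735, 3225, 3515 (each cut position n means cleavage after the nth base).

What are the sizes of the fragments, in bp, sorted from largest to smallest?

Linear molecule, 4 cuts → 5 fragments:
  508 − 0 = 508 bp
  735 − 508 = 227 bp
  3225 − 735 = 2490 bp
  3515 − 3225 = 290 bp
  3967 − 3515 = 452 bp
Sorted largest to smallest: 2490, 508, 452, 290, 227 bp.

2490, 508, 452, 290, 227 bp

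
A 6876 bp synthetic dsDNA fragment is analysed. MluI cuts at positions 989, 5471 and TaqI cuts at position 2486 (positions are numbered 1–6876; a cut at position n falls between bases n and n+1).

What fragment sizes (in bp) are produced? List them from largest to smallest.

Combined cut positions (sorted): 989, 2486, 5471.
Linear molecule, 3 cuts → 4 fragments:
  989 − 0 = 989 bp
  2486 − 989 = 1497 bp
  5471 − 2486 = 2985 bp
  6876 − 5471 = 1405 bp
Sorted largest to smallest: 2985, 1497, 1405, 989 bp.

2985, 1497, 1405, 989 bp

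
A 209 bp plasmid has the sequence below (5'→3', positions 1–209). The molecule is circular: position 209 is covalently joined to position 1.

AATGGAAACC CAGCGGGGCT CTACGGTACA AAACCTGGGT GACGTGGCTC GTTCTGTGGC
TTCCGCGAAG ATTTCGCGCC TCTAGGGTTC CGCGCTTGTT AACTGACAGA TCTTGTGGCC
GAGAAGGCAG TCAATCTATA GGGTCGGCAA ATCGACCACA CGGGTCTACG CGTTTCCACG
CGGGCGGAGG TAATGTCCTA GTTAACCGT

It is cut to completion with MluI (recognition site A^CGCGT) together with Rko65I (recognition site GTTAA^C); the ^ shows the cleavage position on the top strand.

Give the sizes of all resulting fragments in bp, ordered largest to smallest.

The MluI site (ACGCGT) starts at position 168.
MluI cuts after the first base of each site, so after position 168.
Rko65I sites (GTTAAC) start at positions 98, 201.
Rko65I cuts after base 5 of each site (before the last base), so after positions 102, 205.
Combined cut positions: 102, 168, 205.
Circular molecule, 3 cuts → 3 fragments:
  103–168 → 66 bp
  169–205 → 37 bp
  206–209 then 1–102 → 4 + 102 = 106 bp
Sorted largest to smallest: 106, 66, 37 bp.

106, 66, 37 bp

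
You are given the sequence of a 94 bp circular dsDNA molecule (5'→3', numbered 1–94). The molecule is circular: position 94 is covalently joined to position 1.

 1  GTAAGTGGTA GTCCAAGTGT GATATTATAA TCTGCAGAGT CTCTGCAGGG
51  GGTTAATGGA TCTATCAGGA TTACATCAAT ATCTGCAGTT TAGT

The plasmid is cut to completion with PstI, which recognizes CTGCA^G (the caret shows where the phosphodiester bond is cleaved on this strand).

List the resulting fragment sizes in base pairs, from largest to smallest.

43, 40, 11 bp

PstI sites (CTGCAG) start at positions 32, 43, 83.
PstI cuts after base 5 of each site (before the last base), so after positions 36, 47, 87.
Circular molecule, 3 cuts → 3 fragments:
  37–47 → 11 bp
  48–87 → 40 bp
  88–94 then 1–36 → 7 + 36 = 43 bp
Sorted largest to smallest: 43, 40, 11 bp.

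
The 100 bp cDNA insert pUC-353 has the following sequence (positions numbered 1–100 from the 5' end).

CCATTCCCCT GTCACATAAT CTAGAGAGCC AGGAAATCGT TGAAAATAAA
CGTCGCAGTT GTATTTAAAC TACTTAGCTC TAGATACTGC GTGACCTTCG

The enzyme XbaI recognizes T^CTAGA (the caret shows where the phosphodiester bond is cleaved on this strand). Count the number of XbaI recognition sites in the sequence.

TCTAGA occurs starting at positions 20, 79.
XbaI cuts at 2 sites.

2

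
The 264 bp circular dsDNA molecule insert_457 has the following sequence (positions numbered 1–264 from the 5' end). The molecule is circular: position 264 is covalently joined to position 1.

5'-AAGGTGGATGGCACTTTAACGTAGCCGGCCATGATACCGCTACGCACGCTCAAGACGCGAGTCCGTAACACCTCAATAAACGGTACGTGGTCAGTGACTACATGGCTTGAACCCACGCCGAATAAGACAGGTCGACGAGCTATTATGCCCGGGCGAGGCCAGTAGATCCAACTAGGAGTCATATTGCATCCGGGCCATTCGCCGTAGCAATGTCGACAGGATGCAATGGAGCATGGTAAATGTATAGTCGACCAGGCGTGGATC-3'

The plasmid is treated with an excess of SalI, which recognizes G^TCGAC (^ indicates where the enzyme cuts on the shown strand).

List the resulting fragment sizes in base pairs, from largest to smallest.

SalI sites (GTCGAC) start at positions 131, 212, 247.
SalI cuts after the first base of each site, so after positions 131, 212, 247.
Circular molecule, 3 cuts → 3 fragments:
  132–212 → 81 bp
  213–247 → 35 bp
  248–264 then 1–131 → 17 + 131 = 148 bp
Sorted largest to smallest: 148, 81, 35 bp.

148, 81, 35 bp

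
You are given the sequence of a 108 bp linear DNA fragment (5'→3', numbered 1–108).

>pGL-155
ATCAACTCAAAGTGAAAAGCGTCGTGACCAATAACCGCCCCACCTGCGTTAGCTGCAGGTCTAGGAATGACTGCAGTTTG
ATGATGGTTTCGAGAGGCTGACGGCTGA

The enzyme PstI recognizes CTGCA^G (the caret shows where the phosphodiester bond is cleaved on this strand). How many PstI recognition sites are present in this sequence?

CTGCAG occurs starting at positions 53, 71.
PstI cuts at 2 sites.

2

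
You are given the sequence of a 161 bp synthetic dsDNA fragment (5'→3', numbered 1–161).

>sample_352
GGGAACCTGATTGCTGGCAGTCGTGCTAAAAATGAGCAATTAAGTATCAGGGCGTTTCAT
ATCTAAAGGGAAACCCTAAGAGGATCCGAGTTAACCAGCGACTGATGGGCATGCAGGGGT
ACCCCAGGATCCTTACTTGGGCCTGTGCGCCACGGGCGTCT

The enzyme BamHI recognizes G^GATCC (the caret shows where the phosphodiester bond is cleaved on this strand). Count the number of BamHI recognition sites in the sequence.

GGATCC occurs starting at positions 82, 127.
BamHI cuts at 2 sites.

2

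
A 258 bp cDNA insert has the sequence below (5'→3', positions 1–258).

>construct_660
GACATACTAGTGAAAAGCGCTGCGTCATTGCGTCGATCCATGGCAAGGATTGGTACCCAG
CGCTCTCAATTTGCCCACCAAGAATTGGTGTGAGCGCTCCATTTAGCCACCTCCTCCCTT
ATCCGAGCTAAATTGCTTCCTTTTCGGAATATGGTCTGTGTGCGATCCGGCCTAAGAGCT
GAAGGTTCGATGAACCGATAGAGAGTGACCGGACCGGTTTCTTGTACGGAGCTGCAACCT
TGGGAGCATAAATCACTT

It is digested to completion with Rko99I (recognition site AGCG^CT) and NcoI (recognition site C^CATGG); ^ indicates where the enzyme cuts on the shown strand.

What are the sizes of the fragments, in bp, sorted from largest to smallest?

Rko99I sites (AGCGCT) start at positions 16, 59, 93.
Rko99I cuts after base 4 of each site, so after positions 19, 62, 96.
The NcoI site (CCATGG) starts at position 38.
NcoI cuts after the first base of each site, so after position 38.
Combined cut positions: 19, 38, 62, 96.
Linear molecule, 4 cuts → 5 fragments:
  1–19 → 19 bp
  20–38 → 19 bp
  39–62 → 24 bp
  63–96 → 34 bp
  97–258 → 162 bp
Sorted largest to smallest: 162, 34, 24, 19, 19 bp.

162, 34, 24, 19, 19 bp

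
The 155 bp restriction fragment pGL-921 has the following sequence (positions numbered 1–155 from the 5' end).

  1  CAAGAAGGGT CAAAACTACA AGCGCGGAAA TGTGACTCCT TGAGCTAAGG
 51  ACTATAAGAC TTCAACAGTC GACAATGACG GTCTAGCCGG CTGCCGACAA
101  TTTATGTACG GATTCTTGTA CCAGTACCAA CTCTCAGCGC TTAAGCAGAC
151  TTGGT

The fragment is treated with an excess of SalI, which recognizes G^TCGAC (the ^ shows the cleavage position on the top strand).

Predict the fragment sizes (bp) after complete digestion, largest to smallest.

The SalI site (GTCGAC) starts at position 68.
SalI cuts after the first base of each site, so after position 68.
Linear molecule, 1 cut → 2 fragments:
  1–68 → 68 bp
  69–155 → 87 bp
Sorted largest to smallest: 87, 68 bp.

87, 68 bp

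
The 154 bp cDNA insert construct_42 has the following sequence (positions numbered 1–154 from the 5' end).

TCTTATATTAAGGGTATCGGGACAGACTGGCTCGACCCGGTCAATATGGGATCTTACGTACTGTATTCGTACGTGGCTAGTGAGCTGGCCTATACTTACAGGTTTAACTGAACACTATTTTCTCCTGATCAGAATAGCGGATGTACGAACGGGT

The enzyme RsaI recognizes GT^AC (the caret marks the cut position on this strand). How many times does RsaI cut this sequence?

GTAC occurs starting at positions 58, 69, 143.
RsaI cuts at 3 sites.

3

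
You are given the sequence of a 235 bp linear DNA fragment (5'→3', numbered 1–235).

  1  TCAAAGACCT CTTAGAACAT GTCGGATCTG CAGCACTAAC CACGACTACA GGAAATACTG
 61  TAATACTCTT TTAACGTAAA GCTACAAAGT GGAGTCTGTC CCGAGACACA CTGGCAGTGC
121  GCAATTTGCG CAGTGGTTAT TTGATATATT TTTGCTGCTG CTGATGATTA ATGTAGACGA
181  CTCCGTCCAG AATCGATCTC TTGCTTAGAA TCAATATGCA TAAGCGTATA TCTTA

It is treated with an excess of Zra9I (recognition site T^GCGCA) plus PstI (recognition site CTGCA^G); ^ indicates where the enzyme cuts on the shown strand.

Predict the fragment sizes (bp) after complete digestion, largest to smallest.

Zra9I sites (TGCGCA) start at positions 118, 127.
Zra9I cuts after the first base of each site, so after positions 118, 127.
The PstI site (CTGCAG) starts at position 28.
PstI cuts after base 5 of each site (before the last base), so after position 32.
Combined cut positions: 32, 118, 127.
Linear molecule, 3 cuts → 4 fragments:
  1–32 → 32 bp
  33–118 → 86 bp
  119–127 → 9 bp
  128–235 → 108 bp
Sorted largest to smallest: 108, 86, 32, 9 bp.

108, 86, 32, 9 bp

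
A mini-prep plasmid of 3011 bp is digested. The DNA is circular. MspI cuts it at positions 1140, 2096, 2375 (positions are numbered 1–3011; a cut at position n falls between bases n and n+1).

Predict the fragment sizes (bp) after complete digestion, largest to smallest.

Circular molecule, 3 cuts → 3 fragments:
  2096 − 1140 = 956 bp
  2375 − 2096 = 279 bp
  wrap: 3011 − 2375 + 1140 = 1776 bp
Sorted largest to smallest: 1776, 956, 279 bp.

1776, 956, 279 bp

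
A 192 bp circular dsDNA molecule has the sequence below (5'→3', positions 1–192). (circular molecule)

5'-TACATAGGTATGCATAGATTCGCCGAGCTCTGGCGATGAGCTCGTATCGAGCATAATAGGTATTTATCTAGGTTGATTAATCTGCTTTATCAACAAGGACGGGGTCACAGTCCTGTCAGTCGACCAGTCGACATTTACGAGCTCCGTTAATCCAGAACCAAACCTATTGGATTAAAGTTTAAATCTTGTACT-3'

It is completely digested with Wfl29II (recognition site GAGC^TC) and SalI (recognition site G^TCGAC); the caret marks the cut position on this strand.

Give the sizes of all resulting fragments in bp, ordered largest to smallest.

Wfl29II sites (GAGCTC) start at positions 25, 38, 139.
Wfl29II cuts after base 4 of each site, so after positions 28, 41, 142.
SalI sites (GTCGAC) start at positions 119, 127.
SalI cuts after the first base of each site, so after positions 119, 127.
Combined cut positions: 28, 41, 119, 127, 142.
Circular molecule, 5 cuts → 5 fragments:
  29–41 → 13 bp
  42–119 → 78 bp
  120–127 → 8 bp
  128–142 → 15 bp
  143–192 then 1–28 → 50 + 28 = 78 bp
Sorted largest to smallest: 78, 78, 15, 13, 8 bp.

78, 78, 15, 13, 8 bp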